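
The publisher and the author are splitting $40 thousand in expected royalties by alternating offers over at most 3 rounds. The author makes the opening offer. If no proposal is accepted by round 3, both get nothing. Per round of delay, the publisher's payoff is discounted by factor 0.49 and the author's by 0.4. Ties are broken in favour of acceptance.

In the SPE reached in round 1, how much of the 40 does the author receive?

28.24

Round 3 (the author proposes): the publisher will accept anything ≥ 0, so the author offers 0 and keeps 40.
Round 2 (the publisher proposes): the author can get 40 next round, worth 0.4 × 40 = 16 now; the publisher offers that and keeps 24.
Round 1 (the author proposes): the publisher can get 24 next round, worth 0.49 × 24 = 11.76 now; the author offers that and keeps 28.24.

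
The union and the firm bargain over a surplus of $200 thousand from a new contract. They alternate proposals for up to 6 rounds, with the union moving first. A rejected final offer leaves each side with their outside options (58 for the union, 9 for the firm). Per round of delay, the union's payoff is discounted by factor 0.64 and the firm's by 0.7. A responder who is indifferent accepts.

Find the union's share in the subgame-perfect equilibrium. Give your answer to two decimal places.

Round 6 (the firm proposes): the union gets 58 if talks fail, so the firm offers 58 and keeps 142.
Round 5 (the union proposes): the firm can get 142 next round, worth 0.7 × 142 = 99.4 now. The union offers 99.4 and keeps 200 − 99.4 = 100.6.
Round 4 (the firm proposes): the union can get 100.6 next round, worth 0.64 × 100.6 = 64.384 now. The firm offers 64.384 and keeps 200 − 64.384 = 135.616.
Round 3 (the union proposes): the firm can get 135.616 next round, worth 0.7 × 135.616 = 94.9312 now; the union offers that and keeps 105.0688.
Round 2 (the firm proposes): the union can get 105.0688 next round, worth 0.64 × 105.0688 = 67.244032 now. The firm offers 67.244032 and keeps 200 − 67.244032 = 132.755968.
Round 1 (the union proposes): the firm can get 132.755968 next round, worth 0.7 × 132.755968 = 92.9291776 now; the union offers that and keeps 107.0708224.

107.07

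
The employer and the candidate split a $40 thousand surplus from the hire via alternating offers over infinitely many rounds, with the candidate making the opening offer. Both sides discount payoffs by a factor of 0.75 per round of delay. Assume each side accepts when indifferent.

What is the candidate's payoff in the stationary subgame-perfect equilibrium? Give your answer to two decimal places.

In a stationary SPE each proposer offers the other exactly their discounted continuation value.
If the candidate keeps x when proposing and the employer keeps y when proposing, then x = 40 − 0.75y and y = 40 − 0.75x.
Solving: x = 40(1 − 0.75) / (1 − 0.75·0.75) = 10 / 0.4375 ≈ 22.8571.
The employer gets 40 − 22.8571 ≈ 17.1429.

22.86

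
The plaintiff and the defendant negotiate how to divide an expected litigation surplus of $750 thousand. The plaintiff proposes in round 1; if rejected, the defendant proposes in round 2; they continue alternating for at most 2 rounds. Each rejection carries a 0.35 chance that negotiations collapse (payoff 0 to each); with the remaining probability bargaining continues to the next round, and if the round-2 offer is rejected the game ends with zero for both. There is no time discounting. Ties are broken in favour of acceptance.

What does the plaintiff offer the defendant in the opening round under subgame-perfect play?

487.5

By backward induction:
Round 2 (the defendant proposes): the plaintiff will accept anything ≥ 0, so the defendant offers 0 and keeps 750.
Round 1 (the plaintiff proposes): rejecting gives the defendant an expected 0.65 × 750 = 487.5; the plaintiff offers that and keeps 262.5.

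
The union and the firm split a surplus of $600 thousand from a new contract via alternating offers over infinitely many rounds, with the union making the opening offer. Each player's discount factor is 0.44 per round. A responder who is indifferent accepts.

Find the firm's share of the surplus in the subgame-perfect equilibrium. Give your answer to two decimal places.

183.33

Let x be the union's share when the union proposes and y be the firm's share when the firm proposes.
The firm accepts iff offered ≥ 0.44·y, so x = 600 − 0.44y. Symmetrically y = 600 − 0.44x.
Substituting: x = 600 − 0.44(600 − 0.44x), giving x(1 − 0.44·0.44) = 600(1 − 0.44).
So x = 600 × 0.56 / 0.8064 ≈ 416.6667, and the firm receives 600 − x ≈ 183.3333.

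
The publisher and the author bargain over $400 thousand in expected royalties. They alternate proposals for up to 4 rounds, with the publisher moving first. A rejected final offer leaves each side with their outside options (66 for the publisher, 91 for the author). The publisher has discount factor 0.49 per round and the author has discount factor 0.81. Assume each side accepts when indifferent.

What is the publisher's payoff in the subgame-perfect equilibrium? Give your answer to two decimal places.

Round 4 (the author proposes): the publisher gets 66 if talks fail, so the author offers 66 and keeps 334.
Round 3 (the publisher proposes): the author can get 334 next round, worth 0.81 × 334 = 270.54 now, so the publisher offers 270.54, keeping 129.46.
Round 2 (the author proposes): the publisher can get 129.46 next round, worth 0.49 × 129.46 = 63.4354 now. The author offers 63.4354 and keeps 400 − 63.4354 = 336.5646.
Round 1 (the publisher proposes): the author can get 336.5646 next round, worth 0.81 × 336.5646 = 272.617326 now. The publisher offers 272.617326 and keeps 400 − 272.617326 = 127.382674.

127.38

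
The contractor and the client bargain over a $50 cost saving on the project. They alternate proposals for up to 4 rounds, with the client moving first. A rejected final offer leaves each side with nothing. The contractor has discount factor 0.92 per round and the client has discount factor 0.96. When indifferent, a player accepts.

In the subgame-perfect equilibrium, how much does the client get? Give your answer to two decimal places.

7.53

Round 4 (the contractor proposes): the client will accept anything ≥ 0, so the contractor offers 0 and keeps 50.
Round 3 (the client proposes): the contractor can get 50 next round, worth 0.92 × 50 = 46 now, so the client offers 46, keeping 4.
Round 2 (the contractor proposes): the client can get 4 next round, worth 0.96 × 4 = 3.84 now, so the contractor offers 3.84, keeping 46.16.
Round 1 (the client proposes): the contractor can get 46.16 next round, worth 0.92 × 46.16 = 42.4672 now. The client offers 42.4672 and keeps 50 − 42.4672 = 7.5328.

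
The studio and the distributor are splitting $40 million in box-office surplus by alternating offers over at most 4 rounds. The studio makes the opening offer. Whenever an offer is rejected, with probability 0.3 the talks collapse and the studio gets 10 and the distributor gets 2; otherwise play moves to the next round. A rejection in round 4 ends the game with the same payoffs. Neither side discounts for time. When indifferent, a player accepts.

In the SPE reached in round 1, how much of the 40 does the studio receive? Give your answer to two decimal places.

Round 4 (the distributor proposes): the studio gets 10 if talks fail, so the distributor offers 10 and keeps 30.
Round 3 (the studio proposes): rejecting gives the distributor an expected 0.7 × 30 + 0.3 × 2 = 21.6; the studio offers that and keeps 18.4.
Round 2 (the distributor proposes): rejecting gives the studio an expected 0.7 × 18.4 + 0.3 × 10 = 15.88; the distributor offers that and keeps 24.12.
Round 1 (the studio proposes): rejecting gives the distributor an expected 0.7 × 24.12 + 0.3 × 2 = 17.484, so the studio offers 17.484, keeping 22.516.

22.52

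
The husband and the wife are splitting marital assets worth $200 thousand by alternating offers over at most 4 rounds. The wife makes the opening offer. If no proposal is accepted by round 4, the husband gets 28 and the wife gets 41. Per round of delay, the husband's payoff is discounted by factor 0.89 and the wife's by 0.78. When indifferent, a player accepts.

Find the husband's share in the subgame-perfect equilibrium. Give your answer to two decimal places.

By backward induction:
Round 4 (the husband proposes): the wife gets 41 if talks fail, so the husband offers 41 and keeps 159.
Round 3 (the wife proposes): the husband can get 159 next round, worth 0.89 × 159 = 141.51 now, so the wife offers 141.51, keeping 58.49.
Round 2 (the husband proposes): the wife can get 58.49 next round, worth 0.78 × 58.49 = 45.6222 now, so the husband offers 45.6222, keeping 154.3778.
Round 1 (the wife proposes): the husband can get 154.3778 next round, worth 0.89 × 154.3778 = 137.396242 now, so the wife offers 137.396242, keeping 62.603758.

137.40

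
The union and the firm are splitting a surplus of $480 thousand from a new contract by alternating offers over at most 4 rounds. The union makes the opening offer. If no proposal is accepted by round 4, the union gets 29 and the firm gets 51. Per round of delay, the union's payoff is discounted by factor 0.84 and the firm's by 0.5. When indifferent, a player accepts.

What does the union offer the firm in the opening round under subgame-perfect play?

133.11

Round 4 (the firm proposes): the union gets 29 if talks fail, so the firm offers 29 and keeps 451.
Round 3 (the union proposes): the firm can get 451 next round, worth 0.5 × 451 = 225.5 now, so the union offers 225.5, keeping 254.5.
Round 2 (the firm proposes): the union can get 254.5 next round, worth 0.84 × 254.5 = 213.78 now. The firm offers 213.78 and keeps 480 − 213.78 = 266.22.
Round 1 (the union proposes): the firm can get 266.22 next round, worth 0.5 × 266.22 = 133.11 now. The union offers 133.11 and keeps 480 − 133.11 = 346.89.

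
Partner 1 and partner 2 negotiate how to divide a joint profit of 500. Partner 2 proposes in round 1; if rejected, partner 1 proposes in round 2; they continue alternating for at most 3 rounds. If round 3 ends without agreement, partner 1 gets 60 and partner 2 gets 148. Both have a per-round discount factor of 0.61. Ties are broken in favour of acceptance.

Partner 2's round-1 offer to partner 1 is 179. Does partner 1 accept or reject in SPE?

Accept

Round 3 (partner 2 proposes): partner 1 gets 60 if talks fail, so partner 2 offers 60 and keeps 440.
Round 2 (partner 1 proposes): partner 2 can get 440 next round, worth 0.61 × 440 = 268.4 now, so partner 1 offers 268.4, keeping 231.6.
So by rejecting in round 1, partner 1 gets 231.6 next round, worth 0.61 × 231.6 = 141.276 now.
Offer 179 ≥ 141.276, so partner 1 accepts.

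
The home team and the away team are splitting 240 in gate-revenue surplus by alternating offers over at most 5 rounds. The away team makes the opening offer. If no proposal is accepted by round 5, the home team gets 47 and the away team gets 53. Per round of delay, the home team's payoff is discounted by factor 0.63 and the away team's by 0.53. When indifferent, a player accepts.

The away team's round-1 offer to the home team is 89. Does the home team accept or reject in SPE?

Reject

Round 5 (the away team proposes): the home team gets 47 if talks fail, so the away team offers 47 and keeps 193.
Round 4 (the home team proposes): the away team can get 193 next round, worth 0.53 × 193 = 102.29 now, so the home team offers 102.29, keeping 137.71.
Round 3 (the away team proposes): the home team can get 137.71 next round, worth 0.63 × 137.71 = 86.7573 now. The away team offers 86.7573 and keeps 240 − 86.7573 = 153.2427.
Round 2 (the home team proposes): the away team can get 153.2427 next round, worth 0.53 × 153.2427 = 81.218631 now; the home team offers that and keeps 158.781369.
So by rejecting in round 1, the home team gets 158.781369 next round, worth 0.63 × 158.781369 = 100.03226247 now.
Offer 89 < 100.03226247, so the home team rejects.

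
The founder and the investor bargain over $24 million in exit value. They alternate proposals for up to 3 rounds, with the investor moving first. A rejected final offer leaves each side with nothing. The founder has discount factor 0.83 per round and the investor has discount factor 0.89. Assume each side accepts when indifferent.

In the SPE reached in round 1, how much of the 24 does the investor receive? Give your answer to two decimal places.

21.81

Round 3 (the investor proposes): rejection yields 0 for the founder; the investor offers 0 and keeps 24.
Round 2 (the founder proposes): the investor can get 24 next round, worth 0.89 × 24 = 21.36 now, so the founder offers 21.36, keeping 2.64.
Round 1 (the investor proposes): the founder can get 2.64 next round, worth 0.83 × 2.64 = 2.1912 now, so the investor offers 2.1912, keeping 21.8088.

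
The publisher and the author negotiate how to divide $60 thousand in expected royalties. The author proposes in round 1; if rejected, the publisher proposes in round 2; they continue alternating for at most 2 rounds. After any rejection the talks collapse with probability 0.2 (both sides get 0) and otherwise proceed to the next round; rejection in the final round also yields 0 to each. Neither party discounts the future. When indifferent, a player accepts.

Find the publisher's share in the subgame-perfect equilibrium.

Round 2 (the publisher proposes): rejection yields 0 for the author; the publisher offers 0 and keeps 60.
Round 1 (the author proposes): rejecting gives the publisher an expected 0.8 × 60 = 48, so the author offers 48, keeping 12.

48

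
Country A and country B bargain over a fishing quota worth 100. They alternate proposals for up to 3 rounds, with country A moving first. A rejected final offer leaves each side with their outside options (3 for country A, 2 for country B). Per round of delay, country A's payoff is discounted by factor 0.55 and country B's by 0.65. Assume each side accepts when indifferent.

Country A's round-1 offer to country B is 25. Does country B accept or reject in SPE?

Work out country B's continuation value if the offer is rejected.
Round 3 (country A proposes): country B gets 2 if talks fail, so country A offers 2 and keeps 98.
Round 2 (country B proposes): country A can get 98 next round, worth 0.55 × 98 = 53.9 now, so country B offers 53.9, keeping 46.1.
So by rejecting in round 1, country B gets 46.1 next round, worth 0.65 × 46.1 = 29.965 now.
Offer 25 < 29.965, so country B rejects.

Reject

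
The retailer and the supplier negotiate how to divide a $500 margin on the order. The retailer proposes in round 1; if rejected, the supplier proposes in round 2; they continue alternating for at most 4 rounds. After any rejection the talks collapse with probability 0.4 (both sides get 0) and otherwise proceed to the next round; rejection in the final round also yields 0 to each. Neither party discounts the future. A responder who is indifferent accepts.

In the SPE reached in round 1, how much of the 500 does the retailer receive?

By backward induction:
Round 4 (the supplier proposes): the retailer will accept anything ≥ 0, so the supplier offers 0 and keeps 500.
Round 3 (the retailer proposes): rejecting gives the supplier an expected 0.6 × 500 = 300; the retailer offers that and keeps 200.
Round 2 (the supplier proposes): rejecting gives the retailer an expected 0.6 × 200 = 120, so the supplier offers 120, keeping 380.
Round 1 (the retailer proposes): rejecting gives the supplier an expected 0.6 × 380 = 228, so the retailer offers 228, keeping 272.

272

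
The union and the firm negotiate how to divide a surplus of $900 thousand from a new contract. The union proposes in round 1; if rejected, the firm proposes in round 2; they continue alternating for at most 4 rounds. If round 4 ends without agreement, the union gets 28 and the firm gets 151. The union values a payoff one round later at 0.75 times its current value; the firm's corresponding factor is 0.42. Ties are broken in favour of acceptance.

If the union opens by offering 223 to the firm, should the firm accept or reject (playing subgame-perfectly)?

Accept

Work out the firm's continuation value if the offer is rejected.
Round 4 (the firm proposes): the union gets 28 if talks fail, so the firm offers 28 and keeps 872.
Round 3 (the union proposes): the firm can get 872 next round, worth 0.42 × 872 = 366.24 now. The union offers 366.24 and keeps 900 − 366.24 = 533.76.
Round 2 (the firm proposes): the union can get 533.76 next round, worth 0.75 × 533.76 = 400.32 now; the firm offers that and keeps 499.68.
So by rejecting in round 1, the firm gets 499.68 next round, worth 0.42 × 499.68 = 209.8656 now.
Offer 223 ≥ 209.8656, so the firm accepts.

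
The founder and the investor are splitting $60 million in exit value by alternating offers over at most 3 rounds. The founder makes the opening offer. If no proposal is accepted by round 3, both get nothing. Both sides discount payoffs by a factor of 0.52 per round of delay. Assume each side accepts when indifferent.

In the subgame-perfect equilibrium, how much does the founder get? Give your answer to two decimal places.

Round 3 (the founder proposes): the investor will accept anything ≥ 0, so the founder offers 0 and keeps 60.
Round 2 (the investor proposes): the founder can get 60 next round, worth 0.52 × 60 = 31.2 now; the investor offers that and keeps 28.8.
Round 1 (the founder proposes): the investor can get 28.8 next round, worth 0.52 × 28.8 = 14.976 now; the founder offers that and keeps 45.024.

45.02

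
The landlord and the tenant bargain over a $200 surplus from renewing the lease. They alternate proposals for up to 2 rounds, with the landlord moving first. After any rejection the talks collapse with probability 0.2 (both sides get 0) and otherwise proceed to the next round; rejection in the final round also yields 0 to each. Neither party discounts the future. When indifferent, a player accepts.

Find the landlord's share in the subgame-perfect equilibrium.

Round 2 (the tenant proposes): rejection yields 0 for the landlord; the tenant offers 0 and keeps 200.
Round 1 (the landlord proposes): rejecting gives the tenant an expected 0.8 × 200 = 160. The landlord offers 160 and keeps 200 − 160 = 40.

40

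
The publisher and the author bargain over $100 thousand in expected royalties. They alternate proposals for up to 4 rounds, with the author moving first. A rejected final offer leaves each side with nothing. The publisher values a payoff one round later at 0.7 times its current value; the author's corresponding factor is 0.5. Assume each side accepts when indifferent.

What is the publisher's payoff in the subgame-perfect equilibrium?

By backward induction:
Round 4 (the publisher proposes): the author will accept anything ≥ 0, so the publisher offers 0 and keeps 100.
Round 3 (the author proposes): the publisher can get 100 next round, worth 0.7 × 100 = 70 now, so the author offers 70, keeping 30.
Round 2 (the publisher proposes): the author can get 30 next round, worth 0.5 × 30 = 15 now; the publisher offers that and keeps 85.
Round 1 (the author proposes): the publisher can get 85 next round, worth 0.7 × 85 = 59.5 now. The author offers 59.5 and keeps 100 − 59.5 = 40.5.

59.5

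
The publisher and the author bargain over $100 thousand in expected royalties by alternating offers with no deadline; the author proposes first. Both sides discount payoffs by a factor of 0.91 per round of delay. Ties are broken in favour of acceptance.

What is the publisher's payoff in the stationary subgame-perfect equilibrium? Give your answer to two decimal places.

In a stationary SPE each proposer offers the other exactly their discounted continuation value.
If the author keeps x when proposing and the publisher keeps y when proposing, then x = 100 − 0.91y and y = 100 − 0.91x.
Solving: x = 100(1 − 0.91) / (1 − 0.91·0.91) = 9 / 0.1719 ≈ 52.3560.
The publisher gets 100 − 52.3560 ≈ 47.6440.

47.64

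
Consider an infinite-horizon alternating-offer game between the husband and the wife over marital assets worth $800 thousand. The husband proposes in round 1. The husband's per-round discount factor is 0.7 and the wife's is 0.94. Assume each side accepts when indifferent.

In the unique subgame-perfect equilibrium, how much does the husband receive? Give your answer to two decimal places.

140.35

Let x be the husband's share when the husband proposes and y be the wife's share when the wife proposes.
The wife accepts iff offered ≥ 0.94·y, so x = 800 − 0.94y. Symmetrically y = 800 − 0.7x.
Substituting: x = 800 − 0.94(800 − 0.7x), giving x(1 − 0.7·0.94) = 800(1 − 0.94).
So x = 800 × 0.06 / 0.342 ≈ 140.3509, and the wife receives 800 − x ≈ 659.6491.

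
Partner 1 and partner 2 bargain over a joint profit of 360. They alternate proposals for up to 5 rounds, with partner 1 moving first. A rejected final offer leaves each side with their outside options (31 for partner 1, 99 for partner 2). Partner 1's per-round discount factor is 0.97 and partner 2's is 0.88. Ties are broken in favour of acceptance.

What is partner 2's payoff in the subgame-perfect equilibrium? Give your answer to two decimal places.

89.75

Round 5 (partner 1 proposes): partner 2 gets 99 if talks fail, so partner 1 offers 99 and keeps 261.
Round 4 (partner 2 proposes): partner 1 can get 261 next round, worth 0.97 × 261 = 253.17 now. Partner 2 offers 253.17 and keeps 360 − 253.17 = 106.83.
Round 3 (partner 1 proposes): partner 2 can get 106.83 next round, worth 0.88 × 106.83 = 94.0104 now, so partner 1 offers 94.0104, keeping 265.9896.
Round 2 (partner 2 proposes): partner 1 can get 265.9896 next round, worth 0.97 × 265.9896 = 258.009912 now. Partner 2 offers 258.009912 and keeps 360 − 258.009912 = 101.990088.
Round 1 (partner 1 proposes): partner 2 can get 101.990088 next round, worth 0.88 × 101.990088 = 89.75127744 now, so partner 1 offers 89.75127744, keeping 270.24872256.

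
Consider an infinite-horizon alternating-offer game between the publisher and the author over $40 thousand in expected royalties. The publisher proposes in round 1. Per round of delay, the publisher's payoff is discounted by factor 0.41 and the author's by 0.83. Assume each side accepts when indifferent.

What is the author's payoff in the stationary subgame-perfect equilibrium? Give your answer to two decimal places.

In a stationary SPE each proposer offers the other exactly their discounted continuation value.
If the publisher keeps x when proposing and the author keeps y when proposing, then x = 40 − 0.83y and y = 40 − 0.41x.
Solving: x = 40(1 − 0.83) / (1 − 0.41·0.83) = 6.8 / 0.6597 ≈ 10.3077.
The author gets 40 − 10.3077 ≈ 29.6923.

29.69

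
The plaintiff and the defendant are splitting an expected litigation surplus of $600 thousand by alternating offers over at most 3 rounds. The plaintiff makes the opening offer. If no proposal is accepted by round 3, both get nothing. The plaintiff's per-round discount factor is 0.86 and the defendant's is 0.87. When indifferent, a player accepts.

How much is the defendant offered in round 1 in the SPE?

Work backward from the last round.
Round 3 (the plaintiff proposes): the defendant will accept anything ≥ 0, so the plaintiff offers 0 and keeps 600.
Round 2 (the defendant proposes): the plaintiff can get 600 next round, worth 0.86 × 600 = 516 now, so the defendant offers 516, keeping 84.
Round 1 (the plaintiff proposes): the defendant can get 84 next round, worth 0.87 × 84 = 73.08 now. The plaintiff offers 73.08 and keeps 600 − 73.08 = 526.92.

73.08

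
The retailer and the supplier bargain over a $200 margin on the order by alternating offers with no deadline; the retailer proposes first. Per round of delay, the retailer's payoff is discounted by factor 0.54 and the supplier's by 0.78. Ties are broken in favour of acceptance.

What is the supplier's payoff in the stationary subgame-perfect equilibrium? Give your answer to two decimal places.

In a stationary SPE each proposer offers the other exactly their discounted continuation value.
If the retailer keeps x when proposing and the supplier keeps y when proposing, then x = 200 − 0.78y and y = 200 − 0.54x.
Solving: x = 200(1 − 0.78) / (1 − 0.54·0.78) = 44 / 0.5788 ≈ 76.0194.
The supplier gets 200 − 76.0194 ≈ 123.9806.

123.98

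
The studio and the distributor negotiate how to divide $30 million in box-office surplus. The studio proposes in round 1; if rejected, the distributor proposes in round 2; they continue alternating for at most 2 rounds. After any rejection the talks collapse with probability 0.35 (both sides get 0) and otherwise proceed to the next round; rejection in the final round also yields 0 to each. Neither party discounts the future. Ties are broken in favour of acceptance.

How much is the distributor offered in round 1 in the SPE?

19.5

By backward induction:
Round 2 (the distributor proposes): rejection yields 0 for the studio; the distributor offers 0 and keeps 30.
Round 1 (the studio proposes): rejecting gives the distributor an expected 0.65 × 30 = 19.5; the studio offers that and keeps 10.5.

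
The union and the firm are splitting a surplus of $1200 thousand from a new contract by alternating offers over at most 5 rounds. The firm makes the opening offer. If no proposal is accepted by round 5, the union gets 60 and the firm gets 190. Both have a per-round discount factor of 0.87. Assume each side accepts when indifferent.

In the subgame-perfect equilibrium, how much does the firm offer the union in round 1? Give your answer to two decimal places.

Round 5 (the firm proposes): the union gets 60 if talks fail, so the firm offers 60 and keeps 1140.
Round 4 (the union proposes): the firm can get 1140 next round, worth 0.87 × 1140 = 991.8 now, so the union offers 991.8, keeping 208.2.
Round 3 (the firm proposes): the union can get 208.2 next round, worth 0.87 × 208.2 = 181.134 now. The firm offers 181.134 and keeps 1200 − 181.134 = 1018.866.
Round 2 (the union proposes): the firm can get 1018.866 next round, worth 0.87 × 1018.866 = 886.41342 now. The union offers 886.41342 and keeps 1200 − 886.41342 = 313.58658.
Round 1 (the firm proposes): the union can get 313.58658 next round, worth 0.87 × 313.58658 = 272.8203246 now, so the firm offers 272.8203246, keeping 927.1796754.

272.82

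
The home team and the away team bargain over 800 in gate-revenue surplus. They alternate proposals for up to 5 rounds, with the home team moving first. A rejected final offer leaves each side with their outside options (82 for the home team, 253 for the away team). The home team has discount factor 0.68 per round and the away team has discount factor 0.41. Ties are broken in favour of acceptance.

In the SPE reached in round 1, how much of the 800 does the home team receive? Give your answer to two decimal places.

646.11

Solve by backward induction from round 5.
Round 5 (the home team proposes): the away team gets 253 if talks fail, so the home team offers 253 and keeps 547.
Round 4 (the away team proposes): the home team can get 547 next round, worth 0.68 × 547 = 371.96 now. The away team offers 371.96 and keeps 800 − 371.96 = 428.04.
Round 3 (the home team proposes): the away team can get 428.04 next round, worth 0.41 × 428.04 = 175.4964 now; the home team offers that and keeps 624.5036.
Round 2 (the away team proposes): the home team can get 624.5036 next round, worth 0.68 × 624.5036 = 424.662448 now; the away team offers that and keeps 375.337552.
Round 1 (the home team proposes): the away team can get 375.337552 next round, worth 0.41 × 375.337552 = 153.88839632 now; the home team offers that and keeps 646.11160368.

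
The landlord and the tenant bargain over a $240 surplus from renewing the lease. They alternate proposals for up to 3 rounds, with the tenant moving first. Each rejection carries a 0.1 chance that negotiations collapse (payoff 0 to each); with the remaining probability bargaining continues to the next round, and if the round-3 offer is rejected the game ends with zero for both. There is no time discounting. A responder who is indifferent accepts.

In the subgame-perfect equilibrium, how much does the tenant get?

By backward induction:
Round 3 (the tenant proposes): the landlord will accept anything ≥ 0, so the tenant offers 0 and keeps 240.
Round 2 (the landlord proposes): rejecting gives the tenant an expected 0.9 × 240 = 216; the landlord offers that and keeps 24.
Round 1 (the tenant proposes): rejecting gives the landlord an expected 0.9 × 24 = 21.6. The tenant offers 21.6 and keeps 240 − 21.6 = 218.4.

218.4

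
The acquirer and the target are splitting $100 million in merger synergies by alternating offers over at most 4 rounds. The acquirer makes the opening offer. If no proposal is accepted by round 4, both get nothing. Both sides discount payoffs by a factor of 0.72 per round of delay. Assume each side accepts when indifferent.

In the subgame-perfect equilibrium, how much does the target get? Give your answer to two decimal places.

57.48

By backward induction:
Round 4 (the target proposes): the acquirer will accept anything ≥ 0, so the target offers 0 and keeps 100.
Round 3 (the acquirer proposes): the target can get 100 next round, worth 0.72 × 100 = 72 now. The acquirer offers 72 and keeps 100 − 72 = 28.
Round 2 (the target proposes): the acquirer can get 28 next round, worth 0.72 × 28 = 20.16 now. The target offers 20.16 and keeps 100 − 20.16 = 79.84.
Round 1 (the acquirer proposes): the target can get 79.84 next round, worth 0.72 × 79.84 = 57.4848 now. The acquirer offers 57.4848 and keeps 100 − 57.4848 = 42.5152.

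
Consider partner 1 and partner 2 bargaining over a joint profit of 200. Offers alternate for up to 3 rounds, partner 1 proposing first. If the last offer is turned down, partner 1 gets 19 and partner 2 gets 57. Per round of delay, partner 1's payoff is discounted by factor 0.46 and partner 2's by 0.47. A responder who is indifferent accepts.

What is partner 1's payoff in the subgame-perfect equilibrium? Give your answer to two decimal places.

Round 3 (partner 1 proposes): partner 2 gets 57 if talks fail, so partner 1 offers 57 and keeps 143.
Round 2 (partner 2 proposes): partner 1 can get 143 next round, worth 0.46 × 143 = 65.78 now; partner 2 offers that and keeps 134.22.
Round 1 (partner 1 proposes): partner 2 can get 134.22 next round, worth 0.47 × 134.22 = 63.0834 now, so partner 1 offers 63.0834, keeping 136.9166.

136.92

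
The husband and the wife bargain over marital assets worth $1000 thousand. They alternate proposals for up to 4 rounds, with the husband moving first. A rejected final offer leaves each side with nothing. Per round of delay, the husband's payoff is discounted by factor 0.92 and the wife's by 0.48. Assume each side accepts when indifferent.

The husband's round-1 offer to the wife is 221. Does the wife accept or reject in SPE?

Round 4 (the wife proposes): rejection yields 0 for the husband; the wife offers 0 and keeps 1000.
Round 3 (the husband proposes): the wife can get 1000 next round, worth 0.48 × 1000 = 480 now; the husband offers that and keeps 520.
Round 2 (the wife proposes): the husband can get 520 next round, worth 0.92 × 520 = 478.4 now, so the wife offers 478.4, keeping 521.6.
So by rejecting in round 1, the wife gets 521.6 next round, worth 0.48 × 521.6 = 250.368 now.
Offer 221 < 250.368, so the wife rejects.

Reject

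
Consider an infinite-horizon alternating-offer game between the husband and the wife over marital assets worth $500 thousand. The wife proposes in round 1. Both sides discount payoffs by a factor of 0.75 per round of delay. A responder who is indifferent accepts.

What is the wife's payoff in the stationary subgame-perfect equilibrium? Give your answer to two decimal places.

285.71

In a stationary SPE each proposer offers the other exactly their discounted continuation value.
If the wife keeps x when proposing and the husband keeps y when proposing, then x = 500 − 0.75y and y = 500 − 0.75x.
Solving: x = 500(1 − 0.75) / (1 − 0.75·0.75) = 125 / 0.4375 ≈ 285.7143.
The husband gets 500 − 285.7143 ≈ 214.2857.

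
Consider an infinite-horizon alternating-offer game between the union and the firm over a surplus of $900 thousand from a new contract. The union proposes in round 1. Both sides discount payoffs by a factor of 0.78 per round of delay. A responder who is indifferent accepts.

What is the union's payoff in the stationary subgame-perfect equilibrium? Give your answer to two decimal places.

505.62

Let x be the union's share when the union proposes and y be the firm's share when the firm proposes.
The firm accepts iff offered ≥ 0.78·y, so x = 900 − 0.78y. Symmetrically y = 900 − 0.78x.
Substituting: x = 900 − 0.78(900 − 0.78x), giving x(1 − 0.78·0.78) = 900(1 − 0.78).
So x = 900 × 0.22 / 0.3916 ≈ 505.6180, and the firm receives 900 − x ≈ 394.3820.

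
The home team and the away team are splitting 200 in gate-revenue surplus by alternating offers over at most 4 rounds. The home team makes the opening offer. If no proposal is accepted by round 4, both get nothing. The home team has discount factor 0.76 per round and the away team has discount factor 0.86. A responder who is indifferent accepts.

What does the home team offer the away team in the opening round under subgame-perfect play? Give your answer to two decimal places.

153.70

Round 4 (the away team proposes): rejection yields 0 for the home team; the away team offers 0 and keeps 200.
Round 3 (the home team proposes): the away team can get 200 next round, worth 0.86 × 200 = 172 now, so the home team offers 172, keeping 28.
Round 2 (the away team proposes): the home team can get 28 next round, worth 0.76 × 28 = 21.28 now. The away team offers 21.28 and keeps 200 − 21.28 = 178.72.
Round 1 (the home team proposes): the away team can get 178.72 next round, worth 0.86 × 178.72 = 153.6992 now. The home team offers 153.6992 and keeps 200 − 153.6992 = 46.3008.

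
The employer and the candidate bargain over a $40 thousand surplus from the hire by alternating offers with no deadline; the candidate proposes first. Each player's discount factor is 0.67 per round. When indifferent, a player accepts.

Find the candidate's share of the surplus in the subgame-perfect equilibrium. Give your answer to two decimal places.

23.95

In a stationary SPE each proposer offers the other exactly their discounted continuation value.
If the candidate keeps x when proposing and the employer keeps y when proposing, then x = 40 − 0.67y and y = 40 − 0.67x.
Solving: x = 40(1 − 0.67) / (1 − 0.67·0.67) = 13.2 / 0.5511 ≈ 23.9521.
The employer gets 40 − 23.9521 ≈ 16.0479.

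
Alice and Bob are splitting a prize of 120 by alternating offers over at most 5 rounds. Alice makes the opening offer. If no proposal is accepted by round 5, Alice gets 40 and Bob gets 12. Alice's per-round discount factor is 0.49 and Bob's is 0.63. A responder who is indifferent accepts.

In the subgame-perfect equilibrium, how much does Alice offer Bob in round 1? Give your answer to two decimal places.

By backward induction:
Round 5 (Alice proposes): Bob gets 12 if talks fail, so Alice offers 12 and keeps 108.
Round 4 (Bob proposes): Alice can get 108 next round, worth 0.49 × 108 = 52.92 now; Bob offers that and keeps 67.08.
Round 3 (Alice proposes): Bob can get 67.08 next round, worth 0.63 × 67.08 = 42.2604 now, so Alice offers 42.2604, keeping 77.7396.
Round 2 (Bob proposes): Alice can get 77.7396 next round, worth 0.49 × 77.7396 = 38.092404 now; Bob offers that and keeps 81.907596.
Round 1 (Alice proposes): Bob can get 81.907596 next round, worth 0.63 × 81.907596 = 51.60178548 now. Alice offers 51.60178548 and keeps 120 − 51.60178548 = 68.39821452.

51.60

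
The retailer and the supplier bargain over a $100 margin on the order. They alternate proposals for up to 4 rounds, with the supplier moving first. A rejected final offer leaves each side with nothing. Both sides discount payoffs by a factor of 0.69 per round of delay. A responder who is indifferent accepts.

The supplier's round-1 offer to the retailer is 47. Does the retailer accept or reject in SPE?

Round 4 (the retailer proposes): rejection yields 0 for the supplier; the retailer offers 0 and keeps 100.
Round 3 (the supplier proposes): the retailer can get 100 next round, worth 0.69 × 100 = 69 now; the supplier offers that and keeps 31.
Round 2 (the retailer proposes): the supplier can get 31 next round, worth 0.69 × 31 = 21.39 now, so the retailer offers 21.39, keeping 78.61.
So by rejecting in round 1, the retailer gets 78.61 next round, worth 0.69 × 78.61 = 54.2409 now.
Offer 47 < 54.2409, so the retailer rejects.

Reject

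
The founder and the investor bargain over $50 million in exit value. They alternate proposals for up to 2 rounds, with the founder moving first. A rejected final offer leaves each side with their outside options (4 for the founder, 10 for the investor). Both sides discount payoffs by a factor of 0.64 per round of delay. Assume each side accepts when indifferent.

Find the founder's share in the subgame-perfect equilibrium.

Round 2 (the investor proposes): the founder gets 4 if talks fail, so the investor offers 4 and keeps 46.
Round 1 (the founder proposes): the investor can get 46 next round, worth 0.64 × 46 = 29.44 now. The founder offers 29.44 and keeps 50 − 29.44 = 20.56.

20.56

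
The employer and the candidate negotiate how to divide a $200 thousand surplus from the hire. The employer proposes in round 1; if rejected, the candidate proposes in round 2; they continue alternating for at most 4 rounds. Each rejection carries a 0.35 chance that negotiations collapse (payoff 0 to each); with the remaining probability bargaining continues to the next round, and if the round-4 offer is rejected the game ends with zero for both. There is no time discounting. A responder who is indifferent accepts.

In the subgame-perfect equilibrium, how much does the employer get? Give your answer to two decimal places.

Round 4 (the candidate proposes): the employer will accept anything ≥ 0, so the candidate offers 0 and keeps 200.
Round 3 (the employer proposes): rejecting gives the candidate an expected 0.65 × 200 = 130, so the employer offers 130, keeping 70.
Round 2 (the candidate proposes): rejecting gives the employer an expected 0.65 × 70 = 45.5. The candidate offers 45.5 and keeps 200 − 45.5 = 154.5.
Round 1 (the employer proposes): rejecting gives the candidate an expected 0.65 × 154.5 = 100.425, so the employer offers 100.425, keeping 99.575.

99.58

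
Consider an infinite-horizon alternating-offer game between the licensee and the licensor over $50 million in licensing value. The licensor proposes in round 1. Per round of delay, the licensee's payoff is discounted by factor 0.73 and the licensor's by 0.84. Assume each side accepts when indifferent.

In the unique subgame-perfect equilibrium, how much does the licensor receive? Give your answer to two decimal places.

In a stationary SPE each proposer offers the other exactly their discounted continuation value.
If the licensor keeps x when proposing and the licensee keeps y when proposing, then x = 50 − 0.73y and y = 50 − 0.84x.
Solving: x = 50(1 − 0.73) / (1 − 0.84·0.73) = 13.5 / 0.3868 ≈ 34.9018.
The licensee gets 50 − 34.9018 ≈ 15.0982.

34.90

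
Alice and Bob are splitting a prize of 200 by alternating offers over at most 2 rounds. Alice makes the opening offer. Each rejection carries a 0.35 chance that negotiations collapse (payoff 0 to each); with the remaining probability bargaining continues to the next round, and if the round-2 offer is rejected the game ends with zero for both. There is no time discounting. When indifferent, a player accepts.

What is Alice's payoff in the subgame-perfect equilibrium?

70

By backward induction:
Round 2 (Bob proposes): rejection yields 0 for Alice; Bob offers 0 and keeps 200.
Round 1 (Alice proposes): rejecting gives Bob an expected 0.65 × 200 = 130; Alice offers that and keeps 70.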